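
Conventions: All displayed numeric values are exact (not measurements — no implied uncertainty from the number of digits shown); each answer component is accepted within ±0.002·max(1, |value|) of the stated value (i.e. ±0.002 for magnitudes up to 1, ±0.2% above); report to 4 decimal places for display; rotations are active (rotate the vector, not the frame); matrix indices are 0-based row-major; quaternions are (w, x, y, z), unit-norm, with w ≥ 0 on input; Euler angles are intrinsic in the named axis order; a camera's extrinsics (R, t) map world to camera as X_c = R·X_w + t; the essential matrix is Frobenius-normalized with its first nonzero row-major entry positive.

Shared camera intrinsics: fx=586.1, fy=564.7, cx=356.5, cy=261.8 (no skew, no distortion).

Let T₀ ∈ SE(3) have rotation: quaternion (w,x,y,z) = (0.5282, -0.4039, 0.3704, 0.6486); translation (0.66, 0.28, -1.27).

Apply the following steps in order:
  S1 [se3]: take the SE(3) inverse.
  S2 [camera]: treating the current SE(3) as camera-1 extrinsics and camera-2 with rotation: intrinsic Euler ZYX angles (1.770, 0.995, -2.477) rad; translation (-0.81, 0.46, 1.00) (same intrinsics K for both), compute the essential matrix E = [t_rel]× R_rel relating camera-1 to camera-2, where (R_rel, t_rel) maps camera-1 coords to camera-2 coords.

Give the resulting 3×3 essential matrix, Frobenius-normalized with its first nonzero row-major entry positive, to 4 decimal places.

after S1 (invert_se3): R=[-0.1157 0.3860 -0.9152; -0.9844 -0.1676 0.0538; -0.1326 0.9072 0.3993], t=(-1.1940, 0.7650, 0.3407)
after S2 (essential): [0.0569 0.7047 0.0031; 0.2641 -0.0109 0.2000; -0.4958 0.0477 -0.3770]

matrix = [0.0569 0.7047 0.0031; 0.2641 -0.0109 0.2000; -0.4958 0.0477 -0.3770]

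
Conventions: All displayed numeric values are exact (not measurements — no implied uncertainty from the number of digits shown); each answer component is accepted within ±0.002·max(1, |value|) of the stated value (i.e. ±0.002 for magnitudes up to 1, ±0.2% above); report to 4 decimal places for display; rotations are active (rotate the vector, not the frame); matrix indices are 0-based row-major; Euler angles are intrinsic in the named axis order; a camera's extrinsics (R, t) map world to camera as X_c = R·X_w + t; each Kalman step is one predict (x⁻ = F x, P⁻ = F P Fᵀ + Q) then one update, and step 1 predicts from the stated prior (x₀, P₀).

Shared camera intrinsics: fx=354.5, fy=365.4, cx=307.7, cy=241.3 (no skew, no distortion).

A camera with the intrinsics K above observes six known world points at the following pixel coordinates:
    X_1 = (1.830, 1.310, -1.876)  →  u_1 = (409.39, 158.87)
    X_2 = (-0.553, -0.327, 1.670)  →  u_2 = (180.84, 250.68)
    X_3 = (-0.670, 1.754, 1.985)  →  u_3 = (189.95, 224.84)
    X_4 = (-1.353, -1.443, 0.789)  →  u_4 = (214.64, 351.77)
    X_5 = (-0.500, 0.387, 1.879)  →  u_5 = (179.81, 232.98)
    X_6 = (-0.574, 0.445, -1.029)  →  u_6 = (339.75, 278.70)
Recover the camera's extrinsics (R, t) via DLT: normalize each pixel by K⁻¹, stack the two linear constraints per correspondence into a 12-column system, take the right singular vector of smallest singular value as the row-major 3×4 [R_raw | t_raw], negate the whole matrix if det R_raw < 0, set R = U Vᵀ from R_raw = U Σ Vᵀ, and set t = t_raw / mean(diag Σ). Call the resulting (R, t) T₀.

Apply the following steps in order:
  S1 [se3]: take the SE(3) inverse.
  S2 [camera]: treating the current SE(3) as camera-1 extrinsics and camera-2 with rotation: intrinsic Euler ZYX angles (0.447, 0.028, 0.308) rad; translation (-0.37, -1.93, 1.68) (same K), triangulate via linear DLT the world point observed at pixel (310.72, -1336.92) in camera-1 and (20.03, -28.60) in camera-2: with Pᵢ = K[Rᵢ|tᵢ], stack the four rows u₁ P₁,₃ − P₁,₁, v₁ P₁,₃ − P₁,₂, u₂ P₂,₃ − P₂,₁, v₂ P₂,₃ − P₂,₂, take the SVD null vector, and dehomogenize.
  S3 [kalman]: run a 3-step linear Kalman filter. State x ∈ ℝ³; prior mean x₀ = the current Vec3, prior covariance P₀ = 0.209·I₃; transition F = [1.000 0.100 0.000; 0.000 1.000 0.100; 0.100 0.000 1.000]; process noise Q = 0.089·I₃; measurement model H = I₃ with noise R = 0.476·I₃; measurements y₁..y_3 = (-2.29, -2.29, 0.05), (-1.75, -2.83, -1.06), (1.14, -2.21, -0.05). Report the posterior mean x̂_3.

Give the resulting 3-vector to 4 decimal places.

source (pnp_recover): camera pose = R=[0.2846 -0.0905 -0.9544; -0.9367 -0.2381 -0.2567; -0.2040 0.9670 -0.1525], t=(-0.1902, -0.0299, 5.7989)
after S1 (invert_se3): R=[0.2846 -0.9367 -0.2040; -0.0905 -0.2381 0.9670; -0.9544 -0.2567 -0.1525], t=(1.2092, -5.6320, 0.6952)
after S2 (triangulate): (-0.9426, 0.9942, -0.0082)
after S3 (kf_track): (-0.7389, -1.5458, -0.4717)

result = (-0.7389, -1.5458, -0.4717)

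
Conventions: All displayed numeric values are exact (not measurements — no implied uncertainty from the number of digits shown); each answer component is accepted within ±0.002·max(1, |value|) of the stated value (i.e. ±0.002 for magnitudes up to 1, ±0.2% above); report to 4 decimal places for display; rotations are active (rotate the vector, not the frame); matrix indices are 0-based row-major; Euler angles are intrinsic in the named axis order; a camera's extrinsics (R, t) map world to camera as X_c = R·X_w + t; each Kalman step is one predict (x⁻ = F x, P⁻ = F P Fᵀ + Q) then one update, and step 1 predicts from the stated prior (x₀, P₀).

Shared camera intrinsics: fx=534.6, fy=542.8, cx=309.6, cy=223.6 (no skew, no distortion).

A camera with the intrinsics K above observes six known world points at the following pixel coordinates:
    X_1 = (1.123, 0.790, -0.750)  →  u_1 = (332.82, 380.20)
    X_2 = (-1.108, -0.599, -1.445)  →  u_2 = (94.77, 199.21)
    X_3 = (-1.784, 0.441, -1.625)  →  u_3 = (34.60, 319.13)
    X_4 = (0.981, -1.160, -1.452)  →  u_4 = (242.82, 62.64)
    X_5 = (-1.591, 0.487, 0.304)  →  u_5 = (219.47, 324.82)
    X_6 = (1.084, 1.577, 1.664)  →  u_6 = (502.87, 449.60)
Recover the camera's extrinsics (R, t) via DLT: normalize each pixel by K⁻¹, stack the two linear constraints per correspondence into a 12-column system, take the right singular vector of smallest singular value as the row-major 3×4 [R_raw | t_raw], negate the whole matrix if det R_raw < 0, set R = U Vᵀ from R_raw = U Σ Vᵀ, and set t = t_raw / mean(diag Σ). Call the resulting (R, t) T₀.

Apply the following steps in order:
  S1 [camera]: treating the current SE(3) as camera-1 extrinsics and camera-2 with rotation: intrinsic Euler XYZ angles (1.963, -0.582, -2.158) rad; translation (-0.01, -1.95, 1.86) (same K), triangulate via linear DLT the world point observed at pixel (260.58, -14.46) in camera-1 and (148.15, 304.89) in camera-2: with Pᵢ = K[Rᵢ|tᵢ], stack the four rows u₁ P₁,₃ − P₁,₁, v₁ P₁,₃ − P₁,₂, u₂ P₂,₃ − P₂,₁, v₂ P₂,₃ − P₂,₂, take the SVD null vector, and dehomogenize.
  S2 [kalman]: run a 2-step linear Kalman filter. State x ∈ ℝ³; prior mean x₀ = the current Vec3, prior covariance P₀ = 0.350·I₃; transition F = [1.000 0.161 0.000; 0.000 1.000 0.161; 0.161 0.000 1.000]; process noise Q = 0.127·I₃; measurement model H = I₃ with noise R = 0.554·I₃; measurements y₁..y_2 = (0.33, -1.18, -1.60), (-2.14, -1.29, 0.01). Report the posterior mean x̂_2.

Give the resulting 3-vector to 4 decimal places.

result = (-0.5271, -1.5968, -0.8772)

source (pnp_recover): camera pose = R=[0.7097 -0.0118 0.7044; -0.1136 0.9849 0.1309; -0.6953 -0.1730 0.6976], t=(-0.1100, 0.4400, 4.8800)
after S1 (triangulate): (1.3118, -1.4680, -1.5948)
after S2 (kf_track): (-0.5271, -1.5968, -0.8772)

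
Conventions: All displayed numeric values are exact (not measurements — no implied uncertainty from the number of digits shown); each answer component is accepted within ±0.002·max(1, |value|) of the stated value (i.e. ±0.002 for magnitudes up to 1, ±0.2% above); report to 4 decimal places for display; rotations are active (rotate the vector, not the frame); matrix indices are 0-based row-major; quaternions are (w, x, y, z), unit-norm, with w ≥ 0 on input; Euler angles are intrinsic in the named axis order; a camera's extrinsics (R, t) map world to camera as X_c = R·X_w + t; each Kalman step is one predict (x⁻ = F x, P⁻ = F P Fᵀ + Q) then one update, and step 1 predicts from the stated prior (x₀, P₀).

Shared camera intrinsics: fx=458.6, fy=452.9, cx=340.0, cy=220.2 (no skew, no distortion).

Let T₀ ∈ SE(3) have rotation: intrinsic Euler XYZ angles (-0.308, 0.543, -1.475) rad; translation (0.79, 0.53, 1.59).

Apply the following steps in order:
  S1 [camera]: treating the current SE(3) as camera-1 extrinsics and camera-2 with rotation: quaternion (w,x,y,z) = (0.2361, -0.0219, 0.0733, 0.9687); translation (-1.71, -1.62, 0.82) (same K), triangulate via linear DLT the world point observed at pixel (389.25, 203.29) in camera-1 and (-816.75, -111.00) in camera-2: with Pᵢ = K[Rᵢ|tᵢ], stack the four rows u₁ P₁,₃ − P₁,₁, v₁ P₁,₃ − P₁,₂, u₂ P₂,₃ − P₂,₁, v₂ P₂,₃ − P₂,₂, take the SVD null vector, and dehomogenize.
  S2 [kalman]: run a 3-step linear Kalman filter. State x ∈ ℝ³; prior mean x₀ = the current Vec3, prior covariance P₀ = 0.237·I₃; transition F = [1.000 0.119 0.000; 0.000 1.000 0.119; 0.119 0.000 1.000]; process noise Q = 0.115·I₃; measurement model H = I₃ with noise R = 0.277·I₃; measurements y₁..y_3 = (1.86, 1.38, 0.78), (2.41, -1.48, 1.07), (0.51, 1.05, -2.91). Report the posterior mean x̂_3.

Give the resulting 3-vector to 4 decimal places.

after S1 (triangulate): (0.7273, -0.7879, 0.1317)
after S2 (kf_track): (1.1396, 0.2154, -0.8075)

result = (1.1396, 0.2154, -0.8075)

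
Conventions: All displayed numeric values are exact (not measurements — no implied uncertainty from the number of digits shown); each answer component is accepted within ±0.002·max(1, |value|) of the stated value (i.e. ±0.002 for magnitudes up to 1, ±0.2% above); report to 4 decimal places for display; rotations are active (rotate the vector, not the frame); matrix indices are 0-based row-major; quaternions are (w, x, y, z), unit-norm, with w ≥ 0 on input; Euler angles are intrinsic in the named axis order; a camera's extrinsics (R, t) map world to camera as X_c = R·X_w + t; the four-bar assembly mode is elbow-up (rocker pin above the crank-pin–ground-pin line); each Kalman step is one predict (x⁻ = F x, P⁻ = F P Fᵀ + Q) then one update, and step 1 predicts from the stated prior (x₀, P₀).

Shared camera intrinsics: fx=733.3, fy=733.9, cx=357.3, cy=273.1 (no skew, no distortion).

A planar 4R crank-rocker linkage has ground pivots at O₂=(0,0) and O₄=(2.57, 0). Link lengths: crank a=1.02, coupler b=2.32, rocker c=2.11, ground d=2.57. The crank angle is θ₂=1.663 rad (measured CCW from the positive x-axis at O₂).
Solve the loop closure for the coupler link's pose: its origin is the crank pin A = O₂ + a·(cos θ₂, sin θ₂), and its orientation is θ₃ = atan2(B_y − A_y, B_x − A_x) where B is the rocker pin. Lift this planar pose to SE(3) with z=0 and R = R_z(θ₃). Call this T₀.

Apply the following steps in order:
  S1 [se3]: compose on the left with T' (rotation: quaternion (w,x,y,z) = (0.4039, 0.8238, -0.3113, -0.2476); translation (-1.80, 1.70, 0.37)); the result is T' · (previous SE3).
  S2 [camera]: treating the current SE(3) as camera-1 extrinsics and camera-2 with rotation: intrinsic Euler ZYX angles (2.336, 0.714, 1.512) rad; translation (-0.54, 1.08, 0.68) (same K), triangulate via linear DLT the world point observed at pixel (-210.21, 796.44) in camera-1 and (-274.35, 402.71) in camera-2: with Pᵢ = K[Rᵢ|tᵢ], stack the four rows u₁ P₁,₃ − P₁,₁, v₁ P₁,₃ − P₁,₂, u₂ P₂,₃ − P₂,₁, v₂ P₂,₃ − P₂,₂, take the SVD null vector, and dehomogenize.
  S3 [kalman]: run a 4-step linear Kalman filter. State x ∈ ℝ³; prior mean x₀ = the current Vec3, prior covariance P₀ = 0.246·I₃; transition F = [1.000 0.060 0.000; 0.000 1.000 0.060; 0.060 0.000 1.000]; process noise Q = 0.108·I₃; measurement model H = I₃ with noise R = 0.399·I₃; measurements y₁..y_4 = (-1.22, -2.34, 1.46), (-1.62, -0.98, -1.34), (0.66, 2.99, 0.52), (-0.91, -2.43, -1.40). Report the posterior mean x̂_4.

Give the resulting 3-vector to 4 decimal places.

result = (-0.6395, -0.4611, -0.7416)

source (fourbar_fk): coupler pose = R=[0.8995 -0.4370 0.0000; 0.4370 0.8995 0.0000; 0.0000 0.0000 1.0000], t=(-0.0939, 1.0157, 0.0000)
after S1 (compose_se3): R=[0.4781 -0.5802 -0.6594; -0.8510 -0.1201 -0.5113; 0.2174 0.8056 -0.5511], t=(-2.1820, 1.2795, 1.2172)
after S2 (triangulate): (-0.6908, 1.8451, -1.4795)
after S3 (kf_track): (-0.6395, -0.4611, -0.7416)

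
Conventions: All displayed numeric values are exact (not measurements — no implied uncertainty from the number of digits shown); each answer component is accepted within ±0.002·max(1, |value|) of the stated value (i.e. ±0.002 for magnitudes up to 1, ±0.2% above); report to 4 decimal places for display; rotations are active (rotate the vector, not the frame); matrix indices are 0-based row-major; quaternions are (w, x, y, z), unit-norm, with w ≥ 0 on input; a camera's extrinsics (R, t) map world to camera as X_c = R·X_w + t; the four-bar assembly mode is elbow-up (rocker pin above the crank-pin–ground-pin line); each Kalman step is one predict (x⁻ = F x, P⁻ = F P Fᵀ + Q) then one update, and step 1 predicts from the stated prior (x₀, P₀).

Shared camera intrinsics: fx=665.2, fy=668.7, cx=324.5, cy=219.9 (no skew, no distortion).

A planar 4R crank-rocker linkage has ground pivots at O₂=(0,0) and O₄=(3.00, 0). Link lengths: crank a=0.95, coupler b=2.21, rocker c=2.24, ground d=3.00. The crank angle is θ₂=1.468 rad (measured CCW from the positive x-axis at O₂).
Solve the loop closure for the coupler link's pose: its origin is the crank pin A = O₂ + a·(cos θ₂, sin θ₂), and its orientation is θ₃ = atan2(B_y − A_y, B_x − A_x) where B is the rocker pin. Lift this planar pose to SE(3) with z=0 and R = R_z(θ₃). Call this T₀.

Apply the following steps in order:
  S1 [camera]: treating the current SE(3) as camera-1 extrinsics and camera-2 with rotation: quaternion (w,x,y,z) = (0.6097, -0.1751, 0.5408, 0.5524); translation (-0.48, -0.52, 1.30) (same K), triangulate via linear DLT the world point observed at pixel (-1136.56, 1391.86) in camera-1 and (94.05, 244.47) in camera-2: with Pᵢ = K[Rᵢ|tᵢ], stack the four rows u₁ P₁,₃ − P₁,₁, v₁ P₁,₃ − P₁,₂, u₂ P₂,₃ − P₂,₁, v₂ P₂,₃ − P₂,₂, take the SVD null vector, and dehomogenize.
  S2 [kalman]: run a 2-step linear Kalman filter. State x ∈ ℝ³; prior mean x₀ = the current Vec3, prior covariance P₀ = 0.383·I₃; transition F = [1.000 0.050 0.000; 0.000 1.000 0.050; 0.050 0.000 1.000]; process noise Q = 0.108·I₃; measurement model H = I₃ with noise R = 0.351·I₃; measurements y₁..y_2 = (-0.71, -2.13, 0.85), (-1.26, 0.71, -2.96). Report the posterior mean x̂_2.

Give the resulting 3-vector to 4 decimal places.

source (fourbar_fk): coupler pose = R=[0.8741 -0.4858 0.0000; 0.4858 0.8741 0.0000; 0.0000 0.0000 1.0000], t=(0.0975, 0.9450, 0.0000)
after S1 (triangulate): (-1.6418, 1.8913, 1.0273)
after S2 (kf_track): (-1.2138, 0.0909, -0.9597)

result = (-1.2138, 0.0909, -0.9597)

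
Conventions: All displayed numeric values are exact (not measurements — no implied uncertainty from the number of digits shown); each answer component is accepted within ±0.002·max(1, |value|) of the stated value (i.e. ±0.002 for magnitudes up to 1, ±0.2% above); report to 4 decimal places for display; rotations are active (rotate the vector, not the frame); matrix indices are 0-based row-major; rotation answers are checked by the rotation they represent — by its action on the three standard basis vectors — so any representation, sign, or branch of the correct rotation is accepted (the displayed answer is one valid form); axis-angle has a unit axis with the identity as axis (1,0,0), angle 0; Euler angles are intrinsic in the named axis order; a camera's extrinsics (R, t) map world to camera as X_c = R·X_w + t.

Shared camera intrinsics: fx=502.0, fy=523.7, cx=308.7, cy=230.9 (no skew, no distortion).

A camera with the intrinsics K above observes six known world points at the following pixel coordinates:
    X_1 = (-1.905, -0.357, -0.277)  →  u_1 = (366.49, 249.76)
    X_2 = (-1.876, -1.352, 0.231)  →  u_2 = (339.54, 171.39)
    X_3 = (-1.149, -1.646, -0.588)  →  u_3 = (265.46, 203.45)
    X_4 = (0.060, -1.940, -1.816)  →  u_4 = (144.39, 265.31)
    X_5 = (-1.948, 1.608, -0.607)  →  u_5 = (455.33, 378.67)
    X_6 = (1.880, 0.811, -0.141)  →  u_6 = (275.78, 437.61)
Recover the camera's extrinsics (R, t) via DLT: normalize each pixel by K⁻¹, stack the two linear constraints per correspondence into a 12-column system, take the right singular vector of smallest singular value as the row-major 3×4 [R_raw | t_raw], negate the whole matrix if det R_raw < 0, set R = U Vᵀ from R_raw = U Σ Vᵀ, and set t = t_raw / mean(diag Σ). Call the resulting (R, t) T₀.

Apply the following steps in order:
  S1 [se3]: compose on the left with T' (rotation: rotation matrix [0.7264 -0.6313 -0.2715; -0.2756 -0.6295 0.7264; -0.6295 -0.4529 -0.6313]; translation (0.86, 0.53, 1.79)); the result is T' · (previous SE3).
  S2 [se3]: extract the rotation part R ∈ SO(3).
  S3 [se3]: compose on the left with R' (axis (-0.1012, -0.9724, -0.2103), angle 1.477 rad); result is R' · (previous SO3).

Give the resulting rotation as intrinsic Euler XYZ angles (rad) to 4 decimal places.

rotation (euler_xyz) = (0.0581, -0.1006, -2.8645)

source (pnp_recover): camera pose = R=[-0.4913 0.6524 0.5770; 0.0880 0.6963 -0.7123; -0.8665 -0.2992 -0.3995], t=(0.2600, 0.4704, 5.1114)
after S1 (compose_se3): R=[-0.1772 0.1156 0.9774; -0.5495 -0.8355 -0.0008; 0.8165 -0.5372 0.2116], t=(-0.6358, 3.8754, -1.8136)
after S2 (rot_of_se3): [-0.1772 0.1156 0.9774; -0.5495 -0.8355 -0.0008; 0.8165 -0.5372 0.2116]
after S3 (compose_so3): [-0.9570 0.2722 -0.1004; -0.2675 -0.9618 -0.0577; -0.1123 -0.0284 0.9933]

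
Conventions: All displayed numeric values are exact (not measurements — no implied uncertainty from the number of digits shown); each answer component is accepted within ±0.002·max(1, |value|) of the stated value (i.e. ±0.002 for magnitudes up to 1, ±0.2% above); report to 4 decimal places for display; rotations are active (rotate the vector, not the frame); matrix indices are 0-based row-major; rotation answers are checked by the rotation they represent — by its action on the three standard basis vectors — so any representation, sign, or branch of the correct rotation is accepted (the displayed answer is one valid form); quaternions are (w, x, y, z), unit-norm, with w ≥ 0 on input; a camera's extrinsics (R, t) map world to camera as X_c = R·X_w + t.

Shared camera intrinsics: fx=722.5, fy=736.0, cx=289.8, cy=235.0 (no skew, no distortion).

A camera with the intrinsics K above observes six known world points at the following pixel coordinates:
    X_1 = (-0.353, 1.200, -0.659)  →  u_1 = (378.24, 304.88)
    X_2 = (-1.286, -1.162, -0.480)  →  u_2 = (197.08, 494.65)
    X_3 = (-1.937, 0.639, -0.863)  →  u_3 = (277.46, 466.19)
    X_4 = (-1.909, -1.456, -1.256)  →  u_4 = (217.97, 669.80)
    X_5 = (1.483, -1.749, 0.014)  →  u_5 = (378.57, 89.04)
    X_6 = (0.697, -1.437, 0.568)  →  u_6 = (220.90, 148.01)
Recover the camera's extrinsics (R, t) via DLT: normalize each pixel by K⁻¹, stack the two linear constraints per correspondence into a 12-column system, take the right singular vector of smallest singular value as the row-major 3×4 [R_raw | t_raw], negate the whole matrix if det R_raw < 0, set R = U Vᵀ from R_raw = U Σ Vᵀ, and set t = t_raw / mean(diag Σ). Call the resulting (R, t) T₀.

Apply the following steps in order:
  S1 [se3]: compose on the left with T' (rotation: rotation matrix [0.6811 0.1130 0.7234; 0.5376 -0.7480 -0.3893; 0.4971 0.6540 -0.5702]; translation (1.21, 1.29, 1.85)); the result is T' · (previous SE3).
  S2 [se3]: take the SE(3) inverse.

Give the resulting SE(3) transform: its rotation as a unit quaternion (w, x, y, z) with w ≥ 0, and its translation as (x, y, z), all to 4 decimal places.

source (pnp_recover): camera pose = R=[0.5632 0.3115 -0.7653; -0.7542 -0.1845 -0.6301; -0.3375 0.9322 0.1310], t=(0.1200, 0.1600, 5.3801)
after S1 (compose_se3): R=[0.0543 0.8656 -0.4977; 0.9983 -0.0575 0.0089; -0.0209 -0.4973 -0.8673], t=(5.2018, -0.8595, -1.0535)
after S2 (invert_se3): R=[0.0543 0.9983 -0.0209; 0.8656 -0.0575 -0.4973; -0.4977 0.0089 -0.8673], t=(0.5538, -5.0763, 1.6830)

rotation (quat) = (0.1799, 0.7034, 0.6625, -0.1843), translation = (0.5538, -5.0763, 1.6830)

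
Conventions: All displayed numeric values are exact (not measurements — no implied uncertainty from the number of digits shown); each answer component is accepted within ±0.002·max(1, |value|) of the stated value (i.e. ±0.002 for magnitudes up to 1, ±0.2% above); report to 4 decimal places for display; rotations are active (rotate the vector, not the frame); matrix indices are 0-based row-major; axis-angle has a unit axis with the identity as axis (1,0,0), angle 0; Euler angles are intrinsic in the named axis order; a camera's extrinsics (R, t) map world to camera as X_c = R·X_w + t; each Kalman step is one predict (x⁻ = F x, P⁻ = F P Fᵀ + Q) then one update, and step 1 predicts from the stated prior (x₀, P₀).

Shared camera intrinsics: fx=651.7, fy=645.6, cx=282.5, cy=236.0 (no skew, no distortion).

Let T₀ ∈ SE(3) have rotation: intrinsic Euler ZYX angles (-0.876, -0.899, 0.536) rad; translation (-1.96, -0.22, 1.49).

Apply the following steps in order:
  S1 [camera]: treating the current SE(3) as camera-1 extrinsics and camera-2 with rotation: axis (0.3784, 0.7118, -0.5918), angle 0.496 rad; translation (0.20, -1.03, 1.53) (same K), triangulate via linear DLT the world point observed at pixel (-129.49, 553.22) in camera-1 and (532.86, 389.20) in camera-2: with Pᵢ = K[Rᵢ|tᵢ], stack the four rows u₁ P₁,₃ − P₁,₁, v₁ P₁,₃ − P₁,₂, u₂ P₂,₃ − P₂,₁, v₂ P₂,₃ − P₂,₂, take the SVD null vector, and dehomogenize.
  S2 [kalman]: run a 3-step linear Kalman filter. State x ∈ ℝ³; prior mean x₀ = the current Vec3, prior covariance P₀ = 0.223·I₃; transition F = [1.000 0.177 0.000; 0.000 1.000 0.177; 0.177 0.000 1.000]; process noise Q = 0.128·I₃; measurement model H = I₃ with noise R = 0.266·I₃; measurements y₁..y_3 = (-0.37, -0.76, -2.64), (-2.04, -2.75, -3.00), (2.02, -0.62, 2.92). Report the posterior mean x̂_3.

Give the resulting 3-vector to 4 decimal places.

after S1 (triangulate): (0.0168, 1.3367, -0.3995)
after S2 (kf_track): (0.4524, -1.0796, 0.2401)

result = (0.4524, -1.0796, 0.2401)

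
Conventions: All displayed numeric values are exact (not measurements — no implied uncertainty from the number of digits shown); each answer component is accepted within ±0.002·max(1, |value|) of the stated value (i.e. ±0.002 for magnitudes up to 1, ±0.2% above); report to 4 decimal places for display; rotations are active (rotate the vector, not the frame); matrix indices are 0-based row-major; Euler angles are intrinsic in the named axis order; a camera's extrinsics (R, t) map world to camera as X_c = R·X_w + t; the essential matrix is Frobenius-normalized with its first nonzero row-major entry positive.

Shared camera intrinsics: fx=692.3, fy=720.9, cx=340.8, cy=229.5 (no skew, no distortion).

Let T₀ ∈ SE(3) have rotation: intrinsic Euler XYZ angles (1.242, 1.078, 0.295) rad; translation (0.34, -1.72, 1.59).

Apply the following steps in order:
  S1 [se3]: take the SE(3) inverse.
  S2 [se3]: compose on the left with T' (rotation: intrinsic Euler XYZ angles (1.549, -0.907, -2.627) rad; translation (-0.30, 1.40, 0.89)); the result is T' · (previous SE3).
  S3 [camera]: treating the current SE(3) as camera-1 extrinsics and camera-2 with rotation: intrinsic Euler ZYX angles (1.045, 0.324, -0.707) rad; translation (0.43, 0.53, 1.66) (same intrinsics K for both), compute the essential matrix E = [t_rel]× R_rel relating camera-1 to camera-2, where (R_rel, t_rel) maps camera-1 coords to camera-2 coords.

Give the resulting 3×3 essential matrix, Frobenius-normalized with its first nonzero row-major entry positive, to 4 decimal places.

after S1 (invert_se3): R=[0.4527 0.8917 0.0030; -0.1375 0.0665 0.9883; 0.8810 -0.4477 0.1528], t=(1.3751, -1.4101, -1.3126)
after S2 (compose_se3): R=[-0.9784 -0.1054 0.1778; -0.1813 0.8504 -0.4939; -0.0991 -0.5154 -0.8512], t=(-0.4312, 3.7096, 1.3905)
after S3 (essential): [0.5959 -0.0453 0.3511; -0.3712 -0.2196 0.5039; 0.0115 0.0928 -0.2663]

matrix = [0.5959 -0.0453 0.3511; -0.3712 -0.2196 0.5039; 0.0115 0.0928 -0.2663]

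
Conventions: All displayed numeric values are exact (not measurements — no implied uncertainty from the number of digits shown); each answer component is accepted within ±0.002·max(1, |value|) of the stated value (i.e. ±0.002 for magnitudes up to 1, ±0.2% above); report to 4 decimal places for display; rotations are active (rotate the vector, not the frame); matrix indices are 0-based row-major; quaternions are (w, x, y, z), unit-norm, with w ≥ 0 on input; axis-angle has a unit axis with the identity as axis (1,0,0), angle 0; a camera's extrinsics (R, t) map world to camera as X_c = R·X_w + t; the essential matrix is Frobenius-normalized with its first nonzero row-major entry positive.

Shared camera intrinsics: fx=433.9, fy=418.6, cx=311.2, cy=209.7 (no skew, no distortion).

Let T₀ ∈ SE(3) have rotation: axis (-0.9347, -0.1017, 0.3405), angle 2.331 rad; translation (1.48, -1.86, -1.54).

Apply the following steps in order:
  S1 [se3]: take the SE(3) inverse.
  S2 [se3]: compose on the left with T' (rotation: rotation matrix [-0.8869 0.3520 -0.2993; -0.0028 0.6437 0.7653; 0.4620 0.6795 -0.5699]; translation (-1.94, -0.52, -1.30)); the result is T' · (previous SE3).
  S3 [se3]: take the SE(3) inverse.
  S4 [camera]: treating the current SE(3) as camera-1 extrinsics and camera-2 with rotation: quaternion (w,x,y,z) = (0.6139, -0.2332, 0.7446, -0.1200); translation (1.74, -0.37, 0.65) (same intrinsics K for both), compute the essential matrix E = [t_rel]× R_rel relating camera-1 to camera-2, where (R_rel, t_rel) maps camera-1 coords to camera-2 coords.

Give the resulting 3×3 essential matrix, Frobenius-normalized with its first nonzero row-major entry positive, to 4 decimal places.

matrix = [0.0152 -0.3051 0.5679; 0.6838 -0.0916 -0.1186; 0.1143 -0.1533 0.2400]

after S1 (invert_se3): R=[0.7867 0.4073 -0.4639; -0.0862 -0.6716 -0.7359; -0.6113 0.6189 -0.4932], t=(-1.1210, -2.2548, 1.2964)
after S2 (compose_se3): R=[-0.5451 -0.7829 0.3000; -0.5255 0.0402 -0.8498; 0.6533 -0.6209 -0.4333], t=(-2.1275, -0.9762, -4.0890)
after S3 (invert_se3): R=[-0.5451 -0.5255 0.6533; -0.7829 0.0402 -0.6209; 0.3000 -0.8498 -0.4333], t=(0.9985, -4.1650, -1.9633)
after S4 (essential): [0.0152 -0.3051 0.5679; 0.6838 -0.0916 -0.1186; 0.1143 -0.1533 0.2400]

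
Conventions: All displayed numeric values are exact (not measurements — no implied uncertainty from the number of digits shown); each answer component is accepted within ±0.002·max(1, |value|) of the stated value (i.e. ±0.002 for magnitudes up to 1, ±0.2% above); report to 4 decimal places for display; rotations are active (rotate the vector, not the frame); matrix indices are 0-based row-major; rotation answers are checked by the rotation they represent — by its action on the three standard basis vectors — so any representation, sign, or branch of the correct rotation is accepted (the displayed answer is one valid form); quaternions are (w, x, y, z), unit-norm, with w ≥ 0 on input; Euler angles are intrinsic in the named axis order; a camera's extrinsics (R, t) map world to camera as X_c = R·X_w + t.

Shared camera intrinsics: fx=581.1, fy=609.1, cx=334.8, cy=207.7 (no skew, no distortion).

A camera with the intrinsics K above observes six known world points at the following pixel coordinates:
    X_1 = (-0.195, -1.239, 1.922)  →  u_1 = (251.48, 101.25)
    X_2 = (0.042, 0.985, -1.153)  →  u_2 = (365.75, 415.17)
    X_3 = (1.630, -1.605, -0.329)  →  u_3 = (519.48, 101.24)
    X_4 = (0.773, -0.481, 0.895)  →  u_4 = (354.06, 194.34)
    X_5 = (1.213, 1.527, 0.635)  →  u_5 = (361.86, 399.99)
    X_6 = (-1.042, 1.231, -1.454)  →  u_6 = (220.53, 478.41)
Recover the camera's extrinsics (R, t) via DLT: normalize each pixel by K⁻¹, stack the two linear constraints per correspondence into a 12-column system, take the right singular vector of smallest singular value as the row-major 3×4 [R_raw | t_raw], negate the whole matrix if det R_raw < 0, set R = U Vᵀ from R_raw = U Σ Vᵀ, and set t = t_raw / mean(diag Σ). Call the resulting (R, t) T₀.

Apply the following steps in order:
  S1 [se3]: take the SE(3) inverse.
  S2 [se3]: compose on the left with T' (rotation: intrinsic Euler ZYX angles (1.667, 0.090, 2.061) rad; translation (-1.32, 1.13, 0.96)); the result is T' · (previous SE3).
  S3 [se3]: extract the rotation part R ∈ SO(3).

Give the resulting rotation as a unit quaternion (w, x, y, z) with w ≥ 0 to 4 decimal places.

rotation (quat) = (0.2537, 0.3781, 0.7652, 0.4552)

source (pnp_recover): camera pose = R=[0.8625 -0.2081 -0.4613; 0.1841 0.9781 -0.0971; 0.4714 -0.0012 0.8819], t=(-0.1500, 0.2800, 4.9999)
after S1 (invert_se3): R=[0.8625 0.1841 0.4714; -0.2081 0.9781 -0.0012; -0.4613 -0.0971 0.8819], t=(-2.2794, -0.2991, -4.4514)
after S2 (compose_se3): R=[-0.5855 0.3477 0.7324; 0.8095 0.2998 0.5048; -0.0441 0.8884 -0.4569], t=(-5.1669, -1.3565, 2.9893)
after S3 (rot_of_se3): [-0.5855 0.3477 0.7324; 0.8095 0.2998 0.5048; -0.0441 0.8884 -0.4569]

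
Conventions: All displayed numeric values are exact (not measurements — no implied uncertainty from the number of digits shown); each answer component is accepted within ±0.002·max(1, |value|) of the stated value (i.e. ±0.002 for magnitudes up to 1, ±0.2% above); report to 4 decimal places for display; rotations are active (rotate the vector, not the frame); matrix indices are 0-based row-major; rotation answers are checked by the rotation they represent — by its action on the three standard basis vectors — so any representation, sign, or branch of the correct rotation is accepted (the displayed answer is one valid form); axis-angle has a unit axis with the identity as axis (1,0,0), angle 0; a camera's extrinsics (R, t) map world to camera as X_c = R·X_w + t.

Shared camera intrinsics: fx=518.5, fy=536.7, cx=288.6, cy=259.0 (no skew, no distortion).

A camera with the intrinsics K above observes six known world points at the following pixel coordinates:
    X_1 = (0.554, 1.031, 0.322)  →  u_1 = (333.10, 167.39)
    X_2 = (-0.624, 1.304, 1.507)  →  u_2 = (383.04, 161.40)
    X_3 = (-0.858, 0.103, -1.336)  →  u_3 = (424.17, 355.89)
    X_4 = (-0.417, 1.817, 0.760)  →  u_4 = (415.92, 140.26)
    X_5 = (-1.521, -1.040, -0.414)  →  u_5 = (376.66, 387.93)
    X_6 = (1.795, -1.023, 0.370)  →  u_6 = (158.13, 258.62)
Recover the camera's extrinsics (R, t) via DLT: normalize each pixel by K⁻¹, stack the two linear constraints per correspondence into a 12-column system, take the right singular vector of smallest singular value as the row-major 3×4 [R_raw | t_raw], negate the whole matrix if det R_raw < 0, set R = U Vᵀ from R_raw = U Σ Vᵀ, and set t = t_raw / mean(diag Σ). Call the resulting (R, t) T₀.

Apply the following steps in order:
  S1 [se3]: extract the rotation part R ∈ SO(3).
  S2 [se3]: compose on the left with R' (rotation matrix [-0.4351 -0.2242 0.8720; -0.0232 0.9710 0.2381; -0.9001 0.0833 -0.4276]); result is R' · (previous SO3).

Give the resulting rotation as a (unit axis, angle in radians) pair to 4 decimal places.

source (pnp_recover): camera pose = R=[-0.8081 0.5522 -0.2048; -0.4000 -0.7698 -0.4974; -0.4323 -0.3200 0.8430], t=(0.4800, 0.1101, 6.5401)
after S1 (rot_of_se3): [-0.8081 0.5522 -0.2048; -0.4000 -0.7698 -0.4974; -0.4323 -0.3200 0.8430]
after S2 (compose_so3): [0.0643 -0.3467 0.9358; -0.4726 -0.8365 -0.2775; 0.8789 -0.4244 -0.2176]

rotation (axis_angle) = ((-0.7287, 0.2818, -0.6242), 3.0406)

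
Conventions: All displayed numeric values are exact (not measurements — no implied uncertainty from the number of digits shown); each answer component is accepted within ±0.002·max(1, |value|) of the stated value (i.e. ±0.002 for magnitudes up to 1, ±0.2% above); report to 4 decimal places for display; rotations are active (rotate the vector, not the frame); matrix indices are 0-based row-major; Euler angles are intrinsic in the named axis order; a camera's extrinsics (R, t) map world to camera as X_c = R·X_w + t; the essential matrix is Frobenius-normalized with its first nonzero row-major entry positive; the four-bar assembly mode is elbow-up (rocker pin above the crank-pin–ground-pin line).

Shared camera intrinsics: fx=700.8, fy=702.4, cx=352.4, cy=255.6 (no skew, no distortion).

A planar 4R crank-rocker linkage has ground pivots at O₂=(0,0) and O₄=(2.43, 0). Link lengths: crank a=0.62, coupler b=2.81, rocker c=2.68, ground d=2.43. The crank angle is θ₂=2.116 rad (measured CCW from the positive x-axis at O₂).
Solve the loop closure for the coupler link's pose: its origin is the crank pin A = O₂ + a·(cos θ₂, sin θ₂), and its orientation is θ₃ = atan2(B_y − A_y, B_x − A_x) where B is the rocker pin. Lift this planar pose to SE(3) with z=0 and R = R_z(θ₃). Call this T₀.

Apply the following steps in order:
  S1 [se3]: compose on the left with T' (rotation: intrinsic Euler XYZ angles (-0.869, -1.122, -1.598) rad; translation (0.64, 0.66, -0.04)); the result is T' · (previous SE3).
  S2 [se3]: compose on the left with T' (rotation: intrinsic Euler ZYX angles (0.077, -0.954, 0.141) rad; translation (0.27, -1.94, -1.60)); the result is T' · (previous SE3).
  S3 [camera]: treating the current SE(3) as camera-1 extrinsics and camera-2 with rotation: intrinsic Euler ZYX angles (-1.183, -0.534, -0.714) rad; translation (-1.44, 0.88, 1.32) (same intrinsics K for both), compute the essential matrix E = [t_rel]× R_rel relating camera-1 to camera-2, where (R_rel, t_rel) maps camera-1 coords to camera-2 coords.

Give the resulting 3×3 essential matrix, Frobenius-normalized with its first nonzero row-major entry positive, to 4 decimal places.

matrix = [0.1207 0.2311 -0.6238; 0.4990 -0.4599 -0.1250; -0.0791 0.1805 -0.1668]

source (fourbar_fk): coupler pose = R=[0.6928 -0.7211 0.0000; 0.7211 0.6928 0.0000; 0.0000 0.0000 1.0000], t=(-0.3215, 0.5301, 0.0000)
after S1 (compose_se3): R=[0.3046 0.3090 -0.9010; 0.0232 0.9432 0.3313; 0.9522 -0.1218 0.2801], t=(0.8737, 1.2288, 0.0389)
after S2 (compose_se3): R=[-0.5852 0.0953 -0.8052; -0.1563 0.9612 0.2274; 0.7957 0.2590 -0.5476], t=(0.5090, -0.7068, -0.7651)
after S3 (essential): [0.1207 0.2311 -0.6238; 0.4990 -0.4599 -0.1250; -0.0791 0.1805 -0.1668]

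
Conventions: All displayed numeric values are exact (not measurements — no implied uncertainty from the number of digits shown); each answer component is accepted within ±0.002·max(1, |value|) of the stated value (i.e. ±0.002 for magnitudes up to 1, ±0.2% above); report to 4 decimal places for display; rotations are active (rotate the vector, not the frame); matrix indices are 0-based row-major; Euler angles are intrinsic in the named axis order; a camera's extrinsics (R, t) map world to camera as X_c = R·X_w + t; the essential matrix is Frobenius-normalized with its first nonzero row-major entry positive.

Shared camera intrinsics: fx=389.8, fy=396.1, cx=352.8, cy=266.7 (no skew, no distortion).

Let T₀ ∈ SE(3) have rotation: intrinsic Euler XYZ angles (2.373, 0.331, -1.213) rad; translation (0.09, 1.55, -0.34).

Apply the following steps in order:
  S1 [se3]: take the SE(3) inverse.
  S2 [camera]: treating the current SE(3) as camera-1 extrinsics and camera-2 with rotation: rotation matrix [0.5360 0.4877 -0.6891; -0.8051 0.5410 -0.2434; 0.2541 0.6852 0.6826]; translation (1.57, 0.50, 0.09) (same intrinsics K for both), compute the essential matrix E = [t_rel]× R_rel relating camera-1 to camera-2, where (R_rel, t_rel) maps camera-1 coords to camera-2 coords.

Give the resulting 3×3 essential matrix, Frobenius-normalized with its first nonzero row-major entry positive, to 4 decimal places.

after S1 (invert_se3): R=[0.3312 0.7525 -0.5693; 0.8858 -0.0402 0.4623; 0.3250 -0.6574 -0.6799], t=(-1.3897, 0.1397, 0.7586)
after S2 (essential): [0.0050 0.3418 -0.1596; 0.0762 -0.2773 0.5672; -0.1229 -0.5490 -0.3698]

matrix = [0.0050 0.3418 -0.1596; 0.0762 -0.2773 0.5672; -0.1229 -0.5490 -0.3698]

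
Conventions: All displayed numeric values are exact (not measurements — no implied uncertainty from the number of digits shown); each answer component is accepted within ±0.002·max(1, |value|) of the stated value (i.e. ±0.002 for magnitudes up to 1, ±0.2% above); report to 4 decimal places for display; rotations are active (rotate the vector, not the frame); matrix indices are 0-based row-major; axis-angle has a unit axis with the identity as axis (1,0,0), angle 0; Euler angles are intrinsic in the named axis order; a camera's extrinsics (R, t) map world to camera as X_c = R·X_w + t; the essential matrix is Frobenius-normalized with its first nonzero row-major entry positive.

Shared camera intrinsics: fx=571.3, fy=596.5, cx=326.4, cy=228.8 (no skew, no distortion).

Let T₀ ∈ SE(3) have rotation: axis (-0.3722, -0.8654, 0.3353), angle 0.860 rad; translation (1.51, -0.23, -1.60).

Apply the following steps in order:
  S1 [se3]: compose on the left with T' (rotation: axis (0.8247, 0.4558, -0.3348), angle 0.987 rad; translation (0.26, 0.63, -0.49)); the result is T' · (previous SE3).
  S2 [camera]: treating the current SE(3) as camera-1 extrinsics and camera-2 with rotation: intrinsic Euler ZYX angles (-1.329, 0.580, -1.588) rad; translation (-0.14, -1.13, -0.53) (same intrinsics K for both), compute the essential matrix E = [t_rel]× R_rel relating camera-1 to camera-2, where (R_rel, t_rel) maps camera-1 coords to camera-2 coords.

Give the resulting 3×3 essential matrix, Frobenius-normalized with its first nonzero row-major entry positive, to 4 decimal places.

matrix = [0.1049 0.1265 0.0986; 0.4526 0.4057 0.3076; -0.5317 0.3369 0.3211]

after S1 (compose_se3): R=[0.9211 0.1890 -0.3403; -0.3050 0.8937 -0.3291; 0.2420 0.4069 0.8808], t=(1.0400, 1.5253, -2.3563)
after S2 (essential): [0.1049 0.1265 0.0986; 0.4526 0.4057 0.3076; -0.5317 0.3369 0.3211]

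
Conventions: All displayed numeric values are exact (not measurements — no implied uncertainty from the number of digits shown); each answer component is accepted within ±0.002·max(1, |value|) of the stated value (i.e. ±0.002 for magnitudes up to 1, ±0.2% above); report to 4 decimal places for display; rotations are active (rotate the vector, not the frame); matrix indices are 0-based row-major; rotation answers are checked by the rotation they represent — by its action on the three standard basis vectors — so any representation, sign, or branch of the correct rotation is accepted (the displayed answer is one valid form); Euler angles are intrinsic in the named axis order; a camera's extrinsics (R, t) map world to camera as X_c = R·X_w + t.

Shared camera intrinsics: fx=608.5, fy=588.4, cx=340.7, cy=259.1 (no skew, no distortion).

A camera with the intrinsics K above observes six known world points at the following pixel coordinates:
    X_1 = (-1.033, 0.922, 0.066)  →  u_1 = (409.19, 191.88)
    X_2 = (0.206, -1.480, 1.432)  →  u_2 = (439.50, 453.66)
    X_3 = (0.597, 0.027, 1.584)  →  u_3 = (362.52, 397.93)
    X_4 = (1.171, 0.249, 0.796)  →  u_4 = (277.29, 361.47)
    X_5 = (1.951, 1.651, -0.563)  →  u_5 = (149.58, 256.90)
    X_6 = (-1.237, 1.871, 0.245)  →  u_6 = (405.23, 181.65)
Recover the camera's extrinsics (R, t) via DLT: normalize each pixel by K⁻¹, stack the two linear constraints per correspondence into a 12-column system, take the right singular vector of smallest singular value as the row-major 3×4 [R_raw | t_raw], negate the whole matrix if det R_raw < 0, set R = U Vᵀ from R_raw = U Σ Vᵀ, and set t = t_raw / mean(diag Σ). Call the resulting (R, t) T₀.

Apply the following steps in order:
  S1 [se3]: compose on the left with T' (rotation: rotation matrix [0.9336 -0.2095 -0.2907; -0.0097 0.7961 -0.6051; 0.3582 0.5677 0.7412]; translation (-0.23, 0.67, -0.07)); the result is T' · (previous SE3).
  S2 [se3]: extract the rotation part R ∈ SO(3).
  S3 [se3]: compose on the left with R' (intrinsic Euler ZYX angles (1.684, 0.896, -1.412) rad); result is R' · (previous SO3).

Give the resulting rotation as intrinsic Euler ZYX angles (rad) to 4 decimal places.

source (pnp_recover): camera pose = R=[-0.8664 -0.2120 0.4521; 0.4981 -0.3033 0.8123; -0.0351 0.9290 0.3684], t=(0.0401, -0.0401, 5.9212)
after S1 (compose_se3): R=[-0.9030 -0.4045 0.1448; 0.4262 -0.8015 0.4194; -0.0536 0.4404 0.8962], t=(-1.9054, -2.9451, 4.3104)
after S2 (rot_of_se3): [-0.9030 -0.4045 0.1448; 0.4262 -0.8015 0.4194; -0.0536 0.4404 0.8962]
after S3 (compose_so3): [0.0872 -0.3536 -0.9313; -0.8953 0.3822 -0.2289; 0.4369 0.8538 -0.2832]

rotation (euler_zyx) = (-1.4737, -0.4521, 1.8911)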